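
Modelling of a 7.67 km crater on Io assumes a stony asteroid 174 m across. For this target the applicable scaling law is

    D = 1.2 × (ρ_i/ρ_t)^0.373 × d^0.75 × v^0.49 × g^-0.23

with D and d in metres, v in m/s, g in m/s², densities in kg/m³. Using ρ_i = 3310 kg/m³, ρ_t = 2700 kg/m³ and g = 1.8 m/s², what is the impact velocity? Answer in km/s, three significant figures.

v ≈ 24.5 km/s

Rearranging for v: v = [D / (1.2 · (3310/2700)^0.373 · 174^0.75 · 1.8^-0.23)]^(1/0.49).
D = 7670 m.
(3310/2700)^0.373 = 1.079
174^0.75 = 47.91
1.8^-0.23 = 0.8735
Denominator = 1.2 × 1.079 × 47.91 × 0.8735 = 54.19
D / 54.19 = 7670 / 54.19 = 141.5
v = 141.5^(1/0.49) = 141.5^2.0408 = 24506 m/s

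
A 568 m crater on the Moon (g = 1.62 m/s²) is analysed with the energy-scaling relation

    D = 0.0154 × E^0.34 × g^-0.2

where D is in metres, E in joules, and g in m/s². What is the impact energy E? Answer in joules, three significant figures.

E ≈ 3.59 × 10^13 J

Rearranging: E = [D / (0.0154 · g^-0.2)]^(1/0.34).
g^-0.2 = 1.62^-0.2 = 0.9080
D / (0.0154 × 0.9080) = 568 / (0.01398) = 4.063 × 10^4
E = (4.063 × 10^4)^2.9412 = 3.594 × 10^13 J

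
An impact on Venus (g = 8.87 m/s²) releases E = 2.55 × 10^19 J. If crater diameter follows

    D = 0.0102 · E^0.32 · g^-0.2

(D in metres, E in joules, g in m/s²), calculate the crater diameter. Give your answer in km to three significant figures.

E^0.32 = (2.55 × 10^19)^0.32 = 1.622 × 10^6
g^-0.2 = 8.87^-0.2 = 0.6463
D = 0.0102 × 1.622 × 10^6 × 0.6463 = 10693 m
   = 10.69 km

D ≈ 10.7 km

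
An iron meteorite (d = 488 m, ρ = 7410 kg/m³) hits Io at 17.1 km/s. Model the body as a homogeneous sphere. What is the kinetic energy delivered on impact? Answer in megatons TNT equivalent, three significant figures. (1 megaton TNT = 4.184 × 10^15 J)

v = 17100 m/s.
Mass m = (π/6) ρ d³ = (π/6) × 7410 × (488)³ = 4.509 × 10^11 kg
E = ½ m v² = 0.5 × 4.509 × 10^11 × (17100)² = 6.592 × 10^19 J
   = 6.592 × 10^19 / 4.184×10^15 = 15755 Mt

E ≈ 15800 Mt TNT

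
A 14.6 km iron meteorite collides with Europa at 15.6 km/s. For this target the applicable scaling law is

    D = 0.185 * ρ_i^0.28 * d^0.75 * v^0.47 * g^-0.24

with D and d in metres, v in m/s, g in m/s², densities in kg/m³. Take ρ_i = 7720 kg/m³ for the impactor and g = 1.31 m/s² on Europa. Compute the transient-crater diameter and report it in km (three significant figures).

D ≈ 264 km

In SI units: d = 14600 m, v = 15600 m/s.
ρ_i^0.28 = 7720^0.28 = 12.26
d^0.75 = 14600^0.75 = 1328
v^0.47 = 15600^0.47 = 93.49
g^-0.24 = 1.31^-0.24 = 0.9372
D = 0.185 × 12.26 × 1328 × 93.49 × 0.9372 = 2.639 × 10^5 m
   = 263.9 km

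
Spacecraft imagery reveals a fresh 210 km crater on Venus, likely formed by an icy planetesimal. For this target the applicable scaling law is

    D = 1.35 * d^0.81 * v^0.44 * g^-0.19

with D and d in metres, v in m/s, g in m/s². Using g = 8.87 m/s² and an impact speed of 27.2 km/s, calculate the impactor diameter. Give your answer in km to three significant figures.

Rearranging for d: d = [D / (1.35 · 27200^0.44 · 8.87^-0.19)]^(1/0.81).
D = 210000 m.
27200^0.44 = 89.37
8.87^-0.19 = 0.6605
Denominator = 1.35 × 89.37 × 0.6605 = 79.69
D / 79.69 = 210000 / 79.69 = 2635
d = 2635^(1/0.81) = 2635^1.2346 = 16722 m

d ≈ 16.7 km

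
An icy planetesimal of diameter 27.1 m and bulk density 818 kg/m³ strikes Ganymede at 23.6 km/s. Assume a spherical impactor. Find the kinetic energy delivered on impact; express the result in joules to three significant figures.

E ≈ 2.37 × 10^15 J

v = 23600 m/s.
Mass m = (π/6) ρ d³ = (π/6) × 818 × (27.1)³ = 8.524 × 10^6 kg
E = ½ m v² = 0.5 × 8.524 × 10^6 × (23600)² = 2.374 × 10^15 J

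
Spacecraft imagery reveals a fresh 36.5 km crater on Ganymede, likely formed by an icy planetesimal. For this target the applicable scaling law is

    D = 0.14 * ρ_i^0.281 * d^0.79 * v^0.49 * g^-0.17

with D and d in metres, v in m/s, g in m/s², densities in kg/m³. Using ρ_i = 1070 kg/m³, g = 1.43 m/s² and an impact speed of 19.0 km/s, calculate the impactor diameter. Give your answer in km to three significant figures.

Rearranging for d: d = [D / (0.14 · 1070^0.281 · 19000^0.49 · 1.43^-0.17)]^(1/0.79).
D = 36500 m.
1070^0.281 = 7.100
19000^0.49 = 124.9
1.43^-0.17 = 0.9410
Denominator = 0.14 × 7.100 × 124.9 × 0.9410 = 116.8
D / 116.8 = 36500 / 116.8 = 312.5
d = 312.5^(1/0.79) = 312.5^1.2658 = 1439 m

d ≈ 1.44 km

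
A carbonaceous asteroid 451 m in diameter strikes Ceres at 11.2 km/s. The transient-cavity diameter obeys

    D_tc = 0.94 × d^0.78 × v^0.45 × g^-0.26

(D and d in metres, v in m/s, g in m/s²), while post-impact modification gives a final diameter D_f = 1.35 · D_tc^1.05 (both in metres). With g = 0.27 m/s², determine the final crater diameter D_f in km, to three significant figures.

v = 11200 m/s.
d^0.78 = 451^0.78 = 117.6
v^0.45 = 11200^0.45 = 66.40
g^-0.26 = 0.27^-0.26 = 1.406
D_tc = 0.94 × 117.6 × 66.40 × 1.406 = 10320 m
D_f = 1.35 × (10320)^1.05 = 22116 m
     = 22.12 km

D_f ≈ 22.1 km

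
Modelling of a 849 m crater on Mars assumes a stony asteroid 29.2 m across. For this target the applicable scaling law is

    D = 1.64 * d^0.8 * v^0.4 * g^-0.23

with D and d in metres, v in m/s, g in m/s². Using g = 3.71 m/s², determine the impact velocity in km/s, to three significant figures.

v ≈ 15.2 km/s

Rearranging for v: v = [D / (1.64 · 29.2^0.8 · 3.71^-0.23)]^(1/0.4).
29.2^0.8 = 14.87
3.71^-0.23 = 0.7397
Denominator = 1.64 × 14.87 × 0.7397 = 18.04
D / 18.04 = 849 / 18.04 = 47.06
v = 47.06^(1/0.4) = 47.06^2.5 = 15193 m/s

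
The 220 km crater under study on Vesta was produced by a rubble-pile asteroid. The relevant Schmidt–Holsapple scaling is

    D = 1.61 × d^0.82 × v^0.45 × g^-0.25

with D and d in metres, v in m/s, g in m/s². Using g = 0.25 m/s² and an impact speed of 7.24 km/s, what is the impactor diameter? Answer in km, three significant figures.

Rearranging for d: d = [D / (1.61 · 7240^0.45 · 0.25^-0.25)]^(1/0.82).
D = 220000 m.
7240^0.45 = 54.56
0.25^-0.25 = 1.414
Denominator = 1.61 × 54.56 × 1.414 = 124.2
D / 124.2 = 220000 / 124.2 = 1771
d = 1771^(1/0.82) = 1771^1.2195 = 9145 m

d ≈ 9.15 km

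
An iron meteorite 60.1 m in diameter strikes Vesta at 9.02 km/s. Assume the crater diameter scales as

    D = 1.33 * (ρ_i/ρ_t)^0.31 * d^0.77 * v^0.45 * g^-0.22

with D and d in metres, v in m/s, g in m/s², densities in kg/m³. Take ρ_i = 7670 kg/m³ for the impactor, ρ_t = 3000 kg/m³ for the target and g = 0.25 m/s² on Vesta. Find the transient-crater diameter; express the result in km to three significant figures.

D ≈ 3.41 km

In SI units: v = 9020 m/s.
(ρ_i/ρ_t)^0.31 = (7670/3000)^0.31 = 1.338
d^0.77 = 60.1^0.77 = 23.43
v^0.45 = 9020^0.45 = 60.23
g^-0.22 = 0.25^-0.22 = 1.357
D = 1.33 × 1.338 × 23.43 × 60.23 × 1.357 = 3408 m
   = 3.408 km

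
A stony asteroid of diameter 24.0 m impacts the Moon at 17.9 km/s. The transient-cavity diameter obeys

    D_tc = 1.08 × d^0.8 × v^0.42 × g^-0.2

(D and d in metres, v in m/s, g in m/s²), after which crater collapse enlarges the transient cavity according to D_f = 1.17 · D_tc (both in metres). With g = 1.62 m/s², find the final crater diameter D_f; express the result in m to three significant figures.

D_f ≈ 891 m

v = 17900 m/s.
d^0.8 = 24^0.8 = 12.71
v^0.42 = 17900^0.42 = 61.12
g^-0.2 = 1.62^-0.2 = 0.9080
D_tc = 1.08 × 12.71 × 61.12 × 0.9080 = 761.8 m
D_f = 1.17 × 761.8 = 891.3 m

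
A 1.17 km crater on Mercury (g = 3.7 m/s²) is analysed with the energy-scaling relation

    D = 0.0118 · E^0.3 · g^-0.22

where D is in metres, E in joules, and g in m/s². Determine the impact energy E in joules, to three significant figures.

Rearranging: E = [D / (0.0118 · g^-0.22)]^(1/0.3).
D = 1170 m.
g^-0.22 = 3.7^-0.22 = 0.7499
D / (0.0118 × 0.7499) = 1170 / (8.849 × 10^-3) = 1.322 × 10^5
E = (1.322 × 10^5)^3.3333 = 1.177 × 10^17 J

E ≈ 1.18 × 10^17 J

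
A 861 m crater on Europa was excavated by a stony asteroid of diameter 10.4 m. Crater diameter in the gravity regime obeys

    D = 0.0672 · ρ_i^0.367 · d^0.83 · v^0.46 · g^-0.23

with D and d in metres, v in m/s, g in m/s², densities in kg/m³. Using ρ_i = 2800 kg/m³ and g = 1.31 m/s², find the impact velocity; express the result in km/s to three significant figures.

v ≈ 25.3 km/s

Rearranging for v: v = [D / (0.0672 · 2800^0.367 · 10.4^0.83 · 1.31^-0.23)]^(1/0.46).
2800^0.367 = 18.41
10.4^0.83 = 6.985
1.31^-0.23 = 0.9398
Denominator = 0.0672 × 18.41 × 6.985 × 0.9398 = 8.121
D / 8.121 = 861 / 8.121 = 106.0
v = 106.0^(1/0.46) = 106.0^2.1739 = 25282 m/s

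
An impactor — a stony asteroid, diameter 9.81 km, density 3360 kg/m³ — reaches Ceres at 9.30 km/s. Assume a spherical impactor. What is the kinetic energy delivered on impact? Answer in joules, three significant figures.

E ≈ 7.18 × 10^22 J

d = 9810 m; v = 9300 m/s.
Mass m = (π/6) ρ d³ = (π/6) × 3360 × (9810)³ = 1.661 × 10^15 kg
E = ½ m v² = 0.5 × 1.661 × 10^15 × (9300)² = 7.183 × 10^22 J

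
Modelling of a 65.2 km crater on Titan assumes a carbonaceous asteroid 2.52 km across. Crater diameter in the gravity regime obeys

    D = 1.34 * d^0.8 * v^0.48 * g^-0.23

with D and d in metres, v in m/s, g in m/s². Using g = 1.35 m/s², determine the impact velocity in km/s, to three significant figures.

v ≈ 14.4 km/s

Rearranging for v: v = [D / (1.34 · 2520^0.8 · 1.35^-0.23)]^(1/0.48).
D = 65200 m.
2520^0.8 = 526.2
1.35^-0.23 = 0.9333
Denominator = 1.34 × 526.2 × 0.9333 = 658.1
D / 658.1 = 65200 / 658.1 = 99.07
v = 99.07^(1/0.48) = 99.07^2.0833 = 14393 m/s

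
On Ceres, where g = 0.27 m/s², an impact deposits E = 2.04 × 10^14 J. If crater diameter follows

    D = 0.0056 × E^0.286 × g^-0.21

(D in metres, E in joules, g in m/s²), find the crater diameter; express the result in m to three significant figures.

D ≈ 91.2 m

E^0.286 = (2.04 × 10^14)^0.286 = 1.238 × 10^4
g^-0.21 = 0.27^-0.21 = 1.316
D = 0.0056 × 1.238 × 10^4 × 1.316 = 91.24 m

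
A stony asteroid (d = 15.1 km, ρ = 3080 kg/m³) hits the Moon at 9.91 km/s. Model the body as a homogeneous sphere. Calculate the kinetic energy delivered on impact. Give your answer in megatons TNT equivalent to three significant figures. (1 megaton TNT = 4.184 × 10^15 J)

E ≈ 6.52 × 10^7 Mt TNT

d = 15100 m; v = 9910 m/s.
Mass m = (π/6) ρ d³ = (π/6) × 3080 × (15100)³ = 5.552 × 10^15 kg
E = ½ m v² = 0.5 × 5.552 × 10^15 × (9910)² = 2.726 × 10^23 J
   = 2.726 × 10^23 / 4.184×10^15 = 6.515 × 10^7 Mt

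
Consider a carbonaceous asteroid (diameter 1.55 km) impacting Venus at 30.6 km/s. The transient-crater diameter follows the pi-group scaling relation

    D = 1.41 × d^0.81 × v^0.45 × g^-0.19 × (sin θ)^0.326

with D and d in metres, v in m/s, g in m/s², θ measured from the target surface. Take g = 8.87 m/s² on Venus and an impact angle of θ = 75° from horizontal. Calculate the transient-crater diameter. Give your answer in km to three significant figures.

D ≈ 36.9 km

In SI units: d = 1550 m, v = 30600 m/s.
d^0.81 = 1550^0.81 = 383.9
v^0.45 = 30600^0.45 = 104.4
g^-0.19 = 8.87^-0.19 = 0.6605
(sin 75°)^0.326 = 0.9659^0.326 = 0.9888
D = 1.41 × 383.9 × 104.4 × 0.6605 × 0.9888 = 36908 m
   = 36.91 km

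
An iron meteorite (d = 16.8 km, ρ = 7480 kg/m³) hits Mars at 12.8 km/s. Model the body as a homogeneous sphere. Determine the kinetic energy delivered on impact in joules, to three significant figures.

E ≈ 1.52 × 10^24 J

d = 16800 m; v = 12800 m/s.
Mass m = (π/6) ρ d³ = (π/6) × 7480 × (16800)³ = 1.857 × 10^16 kg
E = ½ m v² = 0.5 × 1.857 × 10^16 × (12800)² = 1.521 × 10^24 J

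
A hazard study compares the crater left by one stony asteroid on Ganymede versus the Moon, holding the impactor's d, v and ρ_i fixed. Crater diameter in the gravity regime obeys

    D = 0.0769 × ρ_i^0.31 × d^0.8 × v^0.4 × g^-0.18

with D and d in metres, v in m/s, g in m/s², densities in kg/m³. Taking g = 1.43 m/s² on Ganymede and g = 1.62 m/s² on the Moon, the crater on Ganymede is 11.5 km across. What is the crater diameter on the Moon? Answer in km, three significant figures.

All impactor-dependent factors cancel in the ratio, leaving D_Moon/D_Ganymede = (g_Moon/g_Ganymede)^-0.18.
(1.62/1.43)^-0.18 = 1.133^-0.18 = 0.9778
D_Moon = 0.9778 × 11.5 km = 11.2 km

D ≈ 11.2 km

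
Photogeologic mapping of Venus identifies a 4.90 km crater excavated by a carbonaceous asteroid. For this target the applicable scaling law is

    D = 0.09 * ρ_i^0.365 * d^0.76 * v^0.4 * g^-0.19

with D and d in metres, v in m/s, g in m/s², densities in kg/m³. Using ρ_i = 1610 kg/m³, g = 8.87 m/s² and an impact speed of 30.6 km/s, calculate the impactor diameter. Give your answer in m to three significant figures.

d ≈ 369 m

Rearranging for d: d = [D / (0.09 · 1610^0.365 · 30600^0.4 · 8.87^-0.19)]^(1/0.76).
D = 4900 m.
1610^0.365 = 14.81
30600^0.4 = 62.27
8.87^-0.19 = 0.6605
Denominator = 0.09 × 14.81 × 62.27 × 0.6605 = 54.82
D / 54.82 = 4900 / 54.82 = 89.38
d = 89.38^(1/0.76) = 89.38^1.3158 = 369.4 m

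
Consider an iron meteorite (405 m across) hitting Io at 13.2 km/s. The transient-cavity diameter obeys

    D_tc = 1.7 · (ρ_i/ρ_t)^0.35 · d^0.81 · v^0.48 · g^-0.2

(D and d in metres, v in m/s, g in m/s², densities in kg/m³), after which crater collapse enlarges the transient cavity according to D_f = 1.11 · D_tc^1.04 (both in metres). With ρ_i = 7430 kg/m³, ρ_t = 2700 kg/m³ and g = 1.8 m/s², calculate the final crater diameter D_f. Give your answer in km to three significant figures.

D_f ≈ 44.2 km

v = 13200 m/s.
(ρ_i/ρ_t)^0.35 = (7430/2700)^0.35 = 1.425
d^0.81 = 405^0.81 = 129.4
v^0.48 = 13200^0.48 = 95.03
g^-0.2 = 1.8^-0.2 = 0.8891
D_tc = 1.7 × 1.425 × 129.4 × 95.03 × 0.8891 = 26490 m
D_f = 1.11 × (26490)^1.04 = 44190 m
     = 44.19 km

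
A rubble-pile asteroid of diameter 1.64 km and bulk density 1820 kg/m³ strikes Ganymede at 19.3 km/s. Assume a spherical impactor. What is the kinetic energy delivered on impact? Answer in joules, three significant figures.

d = 1640 m; v = 19300 m/s.
Mass m = (π/6) ρ d³ = (π/6) × 1820 × (1640)³ = 4.203 × 10^12 kg
E = ½ m v² = 0.5 × 4.203 × 10^12 × (19300)² = 7.828 × 10^20 J

E ≈ 7.83 × 10^20 J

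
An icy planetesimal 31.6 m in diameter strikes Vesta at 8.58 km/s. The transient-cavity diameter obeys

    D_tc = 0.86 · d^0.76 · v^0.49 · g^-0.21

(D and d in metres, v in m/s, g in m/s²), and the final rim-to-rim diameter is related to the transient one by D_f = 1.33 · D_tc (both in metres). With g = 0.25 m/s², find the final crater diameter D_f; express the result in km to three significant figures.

D_f ≈ 1.79 km

v = 8580 m/s.
d^0.76 = 31.6^0.76 = 13.80
v^0.49 = 8580^0.49 = 84.61
g^-0.21 = 0.25^-0.21 = 1.338
D_tc = 0.86 × 13.80 × 84.61 × 1.338 = 1344 m
D_f = 1.33 × 1344 = 1788 m
     = 1.788 km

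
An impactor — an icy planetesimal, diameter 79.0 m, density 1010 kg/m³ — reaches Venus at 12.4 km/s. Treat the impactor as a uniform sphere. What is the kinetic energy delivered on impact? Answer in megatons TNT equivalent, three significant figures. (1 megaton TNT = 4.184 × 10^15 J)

v = 12400 m/s.
Mass m = (π/6) ρ d³ = (π/6) × 1010 × (79)³ = 2.607 × 10^8 kg
E = ½ m v² = 0.5 × 2.607 × 10^8 × (12400)² = 2.004 × 10^16 J
   = 2.004 × 10^16 / 4.184×10^15 = 4.790 Mt

E ≈ 4.79 Mt TNT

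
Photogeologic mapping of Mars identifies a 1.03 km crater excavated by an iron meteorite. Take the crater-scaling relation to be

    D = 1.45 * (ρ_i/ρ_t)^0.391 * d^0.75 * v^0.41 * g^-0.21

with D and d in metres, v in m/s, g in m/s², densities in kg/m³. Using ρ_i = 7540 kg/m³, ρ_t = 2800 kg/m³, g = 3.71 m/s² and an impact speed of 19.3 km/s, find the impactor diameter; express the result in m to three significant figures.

d ≈ 24.8 m

Rearranging for d: d = [D / (1.45 · (7540/2800)^0.391 · 19300^0.41 · 3.71^-0.21)]^(1/0.75).
D = 1030 m.
(7540/2800)^0.391 = 1.473
19300^0.41 = 57.16
3.71^-0.21 = 0.7593
Denominator = 1.45 × 1.473 × 57.16 × 0.7593 = 92.70
D / 92.70 = 1030 / 92.70 = 11.11
d = 11.11^(1/0.75) = 11.11^1.3333 = 24.79 m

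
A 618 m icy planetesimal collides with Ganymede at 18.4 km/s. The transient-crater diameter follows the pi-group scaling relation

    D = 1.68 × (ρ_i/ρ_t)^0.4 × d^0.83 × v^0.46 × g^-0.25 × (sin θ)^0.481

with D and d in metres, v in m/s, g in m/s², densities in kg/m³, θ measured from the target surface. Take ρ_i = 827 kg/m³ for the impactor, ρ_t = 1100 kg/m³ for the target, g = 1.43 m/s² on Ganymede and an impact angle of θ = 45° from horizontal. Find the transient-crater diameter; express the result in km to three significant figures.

In SI units: v = 18400 m/s.
(ρ_i/ρ_t)^0.4 = (827/1100)^0.4 = 0.8922
d^0.83 = 618^0.83 = 207.3
v^0.46 = 18400^0.46 = 91.58
g^-0.25 = 1.43^-0.25 = 0.9145
(sin 45°)^0.481 = 0.7071^0.481 = 0.8464
D = 1.68 × 0.8922 × 207.3 × 91.58 × 0.9145 × 0.8464 = 22026 m
   = 22.03 km

D ≈ 22.0 km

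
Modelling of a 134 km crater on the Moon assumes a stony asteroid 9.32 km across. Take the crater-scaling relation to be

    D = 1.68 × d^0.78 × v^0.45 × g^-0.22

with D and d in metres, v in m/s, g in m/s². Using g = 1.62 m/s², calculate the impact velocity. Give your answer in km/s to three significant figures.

v ≈ 13.0 km/s

Rearranging for v: v = [D / (1.68 · 9320^0.78 · 1.62^-0.22)]^(1/0.45).
D = 134000 m.
9320^0.78 = 1248
1.62^-0.22 = 0.8993
Denominator = 1.68 × 1248 × 0.8993 = 1886
D / 1886 = 134000 / 1886 = 71.05
v = 71.05^(1/0.45) = 71.05^2.2222 = 13018 m/s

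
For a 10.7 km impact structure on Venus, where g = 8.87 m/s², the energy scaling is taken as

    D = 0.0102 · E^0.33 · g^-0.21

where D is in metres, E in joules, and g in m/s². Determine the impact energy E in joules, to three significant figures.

E ≈ 7.05 × 10^18 J

Rearranging: E = [D / (0.0102 · g^-0.21)]^(1/0.33).
D = 10700 m.
g^-0.21 = 8.87^-0.21 = 0.6323
D / (0.0102 × 0.6323) = 10700 / (6.449 × 10^-3) = 1.659 × 10^6
E = (1.659 × 10^6)^3.0303 = 7.047 × 10^18 J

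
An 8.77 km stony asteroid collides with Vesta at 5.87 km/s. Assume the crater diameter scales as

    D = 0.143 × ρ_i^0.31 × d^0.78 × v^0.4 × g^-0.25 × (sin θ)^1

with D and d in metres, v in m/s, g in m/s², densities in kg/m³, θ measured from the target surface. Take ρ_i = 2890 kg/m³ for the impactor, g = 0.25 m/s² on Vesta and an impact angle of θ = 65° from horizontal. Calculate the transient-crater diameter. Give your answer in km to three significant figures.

D ≈ 83.0 km

In SI units: d = 8770 m, v = 5870 m/s.
ρ_i^0.31 = 2890^0.31 = 11.83
d^0.78 = 8770^0.78 = 1190
v^0.4 = 5870^0.4 = 32.17
g^-0.25 = 0.25^-0.25 = 1.414
(sin 65°)^1 = 0.9063^1 = 0.9063
D = 0.143 × 11.83 × 1190 × 32.17 × 1.414 × 0.9063 = 82993 m
   = 82.99 km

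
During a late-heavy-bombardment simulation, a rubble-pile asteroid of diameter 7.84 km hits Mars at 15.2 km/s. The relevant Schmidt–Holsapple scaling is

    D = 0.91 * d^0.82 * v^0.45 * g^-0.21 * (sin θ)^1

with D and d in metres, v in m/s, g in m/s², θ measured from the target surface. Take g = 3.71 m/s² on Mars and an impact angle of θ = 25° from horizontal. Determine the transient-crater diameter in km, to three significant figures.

In SI units: d = 7840 m, v = 15200 m/s.
d^0.82 = 7840^0.82 = 1561
v^0.45 = 15200^0.45 = 76.18
g^-0.21 = 3.71^-0.21 = 0.7593
(sin 25°)^1 = 0.4226^1 = 0.4226
D = 0.91 × 1561 × 76.18 × 0.7593 × 0.4226 = 34724 m
   = 34.72 km

D ≈ 34.7 km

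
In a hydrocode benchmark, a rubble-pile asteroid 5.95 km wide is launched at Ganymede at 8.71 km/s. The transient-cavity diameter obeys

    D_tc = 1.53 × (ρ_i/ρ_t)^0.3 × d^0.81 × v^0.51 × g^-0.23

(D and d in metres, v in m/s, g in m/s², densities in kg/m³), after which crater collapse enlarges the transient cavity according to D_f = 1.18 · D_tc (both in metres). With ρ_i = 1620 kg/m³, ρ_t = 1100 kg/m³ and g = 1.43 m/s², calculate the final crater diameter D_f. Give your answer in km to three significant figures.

D_f ≈ 218 km

In SI: d = 5950 m, v = 8710 m/s.
(ρ_i/ρ_t)^0.3 = (1620/1100)^0.3 = 1.123
d^0.81 = 5950^0.81 = 1141
v^0.51 = 8710^0.51 = 102.2
g^-0.23 = 1.43^-0.23 = 0.9210
D_tc = 1.53 × 1.123 × 1141 × 102.2 × 0.9210 = 1.845 × 10^5 m
D_f = 1.18 × 1.845 × 10^5 = 2.177 × 10^5 m
     = 217.7 km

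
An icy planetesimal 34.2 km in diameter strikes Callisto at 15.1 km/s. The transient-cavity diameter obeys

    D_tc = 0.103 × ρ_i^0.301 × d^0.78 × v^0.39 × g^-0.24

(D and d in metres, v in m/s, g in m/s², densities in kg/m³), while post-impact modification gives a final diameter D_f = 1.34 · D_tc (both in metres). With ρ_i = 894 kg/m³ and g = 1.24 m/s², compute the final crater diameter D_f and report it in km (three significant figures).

D_f ≈ 149 km

In SI: d = 34200 m, v = 15100 m/s.
ρ_i^0.301 = 894^0.301 = 7.733
d^0.78 = 34200^0.78 = 3440
v^0.39 = 15100^0.39 = 42.64
g^-0.24 = 1.24^-0.24 = 0.9497
D_tc = 0.103 × 7.733 × 3440 × 42.64 × 0.9497 = 1.110 × 10^5 m
D_f = 1.34 × 1.110 × 10^5 = 1.487 × 10^5 m
     = 148.7 km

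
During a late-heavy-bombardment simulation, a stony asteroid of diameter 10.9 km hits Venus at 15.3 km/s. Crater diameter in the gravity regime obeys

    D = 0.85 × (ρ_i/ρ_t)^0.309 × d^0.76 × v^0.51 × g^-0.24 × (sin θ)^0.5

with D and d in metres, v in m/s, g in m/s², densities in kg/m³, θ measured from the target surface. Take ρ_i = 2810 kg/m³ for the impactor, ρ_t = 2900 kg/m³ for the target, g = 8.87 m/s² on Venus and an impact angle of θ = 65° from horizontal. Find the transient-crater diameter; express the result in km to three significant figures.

D ≈ 75.7 km

In SI units: d = 10900 m, v = 15300 m/s.
(ρ_i/ρ_t)^0.309 = (2810/2900)^0.309 = 0.9903
d^0.76 = 10900^0.76 = 1171
v^0.51 = 15300^0.51 = 136.2
g^-0.24 = 8.87^-0.24 = 0.5922
(sin 65°)^0.5 = 0.9063^0.5 = 0.9520
D = 0.85 × 0.9903 × 1171 × 136.2 × 0.5922 × 0.9520 = 75688 m
   = 75.69 km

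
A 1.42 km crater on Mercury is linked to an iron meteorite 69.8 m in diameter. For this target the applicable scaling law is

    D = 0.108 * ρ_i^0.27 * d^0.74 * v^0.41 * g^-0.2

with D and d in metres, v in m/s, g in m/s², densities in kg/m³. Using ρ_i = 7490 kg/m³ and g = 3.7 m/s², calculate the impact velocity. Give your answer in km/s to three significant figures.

Rearranging for v: v = [D / (0.108 · 7490^0.27 · 69.8^0.74 · 3.7^-0.2)]^(1/0.41).
D = 1420 m.
7490^0.27 = 11.12
69.8^0.74 = 23.14
3.7^-0.2 = 0.7698
Denominator = 0.108 × 11.12 × 23.14 × 0.7698 = 21.39
D / 21.39 = 1420 / 21.39 = 66.39
v = 66.39^(1/0.41) = 66.39^2.439 = 27804 m/s

v ≈ 27.8 km/s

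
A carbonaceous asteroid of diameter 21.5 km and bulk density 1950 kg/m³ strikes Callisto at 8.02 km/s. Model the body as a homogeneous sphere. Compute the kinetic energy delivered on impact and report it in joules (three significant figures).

E ≈ 3.26 × 10^23 J

d = 21500 m; v = 8020 m/s.
Mass m = (π/6) ρ d³ = (π/6) × 1950 × (21500)³ = 1.015 × 10^16 kg
E = ½ m v² = 0.5 × 1.015 × 10^16 × (8020)² = 3.264 × 10^23 J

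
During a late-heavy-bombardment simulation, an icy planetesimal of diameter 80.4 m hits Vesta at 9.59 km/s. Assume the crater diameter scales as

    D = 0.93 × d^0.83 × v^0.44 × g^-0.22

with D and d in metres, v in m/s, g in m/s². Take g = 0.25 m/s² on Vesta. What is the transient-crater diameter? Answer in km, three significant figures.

D ≈ 2.72 km

In SI units: v = 9590 m/s.
d^0.83 = 80.4^0.83 = 38.14
v^0.44 = 9590^0.44 = 56.49
g^-0.22 = 0.25^-0.22 = 1.357
D = 0.93 × 38.14 × 56.49 × 1.357 = 2719 m
   = 2.719 km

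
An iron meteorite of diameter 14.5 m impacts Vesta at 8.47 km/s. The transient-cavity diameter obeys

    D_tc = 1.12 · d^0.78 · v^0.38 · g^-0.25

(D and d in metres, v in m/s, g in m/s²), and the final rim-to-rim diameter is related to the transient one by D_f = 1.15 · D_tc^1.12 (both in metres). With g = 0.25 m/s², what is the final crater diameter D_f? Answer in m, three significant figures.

D_f ≈ 935 m

v = 8470 m/s.
d^0.78 = 14.5^0.78 = 8.051
v^0.38 = 8470^0.38 = 31.09
g^-0.25 = 0.25^-0.25 = 1.414
D_tc = 1.12 × 8.051 × 31.09 × 1.414 = 396.4 m
D_f = 1.15 × (396.4)^1.12 = 934.6 m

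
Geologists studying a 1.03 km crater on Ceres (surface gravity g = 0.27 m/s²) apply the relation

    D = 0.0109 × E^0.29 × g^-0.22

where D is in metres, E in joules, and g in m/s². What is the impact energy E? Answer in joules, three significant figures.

Rearranging: E = [D / (0.0109 · g^-0.22)]^(1/0.29).
D = 1030 m.
g^-0.22 = 0.27^-0.22 = 1.334
D / (0.0109 × 1.334) = 1030 / (0.01454) = 7.084 × 10^4
E = (7.084 × 10^4)^3.4483 = 5.311 × 10^16 J

E ≈ 5.31 × 10^16 J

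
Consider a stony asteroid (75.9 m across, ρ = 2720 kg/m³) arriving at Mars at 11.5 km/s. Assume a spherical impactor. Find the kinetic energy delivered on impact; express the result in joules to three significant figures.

E ≈ 4.12 × 10^16 J

v = 11500 m/s.
Mass m = (π/6) ρ d³ = (π/6) × 2720 × (75.9)³ = 6.227 × 10^8 kg
E = ½ m v² = 0.5 × 6.227 × 10^8 × (11500)² = 4.118 × 10^16 J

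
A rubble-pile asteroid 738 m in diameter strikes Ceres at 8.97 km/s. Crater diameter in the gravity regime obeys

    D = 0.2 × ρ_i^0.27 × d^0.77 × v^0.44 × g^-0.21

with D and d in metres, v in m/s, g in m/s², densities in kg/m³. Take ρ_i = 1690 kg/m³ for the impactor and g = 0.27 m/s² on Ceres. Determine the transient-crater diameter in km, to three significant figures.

D ≈ 17.4 km

In SI units: v = 8970 m/s.
ρ_i^0.27 = 1690^0.27 = 7.439
d^0.77 = 738^0.77 = 161.6
v^0.44 = 8970^0.44 = 54.86
g^-0.21 = 0.27^-0.21 = 1.316
D = 0.2 × 7.439 × 161.6 × 54.86 × 1.316 = 17358 m
   = 17.36 km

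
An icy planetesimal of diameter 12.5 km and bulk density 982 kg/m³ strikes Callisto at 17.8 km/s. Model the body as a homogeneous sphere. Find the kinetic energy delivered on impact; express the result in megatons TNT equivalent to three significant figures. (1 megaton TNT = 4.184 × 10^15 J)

d = 12500 m; v = 17800 m/s.
Mass m = (π/6) ρ d³ = (π/6) × 982 × (12500)³ = 1.004 × 10^15 kg
E = ½ m v² = 0.5 × 1.004 × 10^15 × (17800)² = 1.591 × 10^23 J
   = 1.591 × 10^23 / 4.184×10^15 = 3.803 × 10^7 Mt

E ≈ 3.80 × 10^7 Mt TNT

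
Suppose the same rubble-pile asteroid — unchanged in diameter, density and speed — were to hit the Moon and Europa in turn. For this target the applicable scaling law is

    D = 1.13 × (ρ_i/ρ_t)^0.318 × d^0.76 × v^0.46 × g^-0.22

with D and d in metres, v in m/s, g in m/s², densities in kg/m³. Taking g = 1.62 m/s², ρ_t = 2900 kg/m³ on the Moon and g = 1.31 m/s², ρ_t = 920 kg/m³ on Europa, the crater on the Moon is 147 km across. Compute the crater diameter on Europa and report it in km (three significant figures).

D ≈ 222 km

The impactor-only factors (d, v, ρ_i) cancel in the ratio, leaving D_Europa/D_Moon = (g_Europa/g_Moon)^-0.22 · (ρ_t,Moon/ρ_t,Europa)^0.318.
(1.31/1.62)^-0.22 = 0.8086^-0.22 = 1.048
(2900/920)^0.318 = 3.152^0.318 = 1.441
Ratio = 1.048 × 1.441 = 1.510
D_Europa = 1.510 × 147 km = 222 km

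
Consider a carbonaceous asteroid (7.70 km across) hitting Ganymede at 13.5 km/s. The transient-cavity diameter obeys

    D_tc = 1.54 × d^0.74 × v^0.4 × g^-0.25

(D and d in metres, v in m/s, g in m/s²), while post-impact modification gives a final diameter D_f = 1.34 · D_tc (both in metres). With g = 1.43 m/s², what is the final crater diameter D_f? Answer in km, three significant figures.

D_f ≈ 63.7 km

In SI: d = 7700 m, v = 13500 m/s.
d^0.74 = 7700^0.74 = 751.6
v^0.4 = 13500^0.4 = 44.89
g^-0.25 = 1.43^-0.25 = 0.9145
D_tc = 1.54 × 751.6 × 44.89 × 0.9145 = 47520 m
D_f = 1.34 × 47520 = 63677 m
     = 63.68 km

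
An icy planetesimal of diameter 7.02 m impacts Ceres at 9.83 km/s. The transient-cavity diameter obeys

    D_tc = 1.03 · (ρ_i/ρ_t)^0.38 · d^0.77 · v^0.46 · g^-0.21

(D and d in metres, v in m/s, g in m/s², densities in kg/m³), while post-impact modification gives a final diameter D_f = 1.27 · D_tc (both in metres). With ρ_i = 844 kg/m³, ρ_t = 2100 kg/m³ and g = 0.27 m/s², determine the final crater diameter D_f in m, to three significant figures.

D_f ≈ 375 m

v = 9830 m/s.
(ρ_i/ρ_t)^0.38 = (844/2100)^0.38 = 0.7072
d^0.77 = 7.02^0.77 = 4.484
v^0.46 = 9830^0.46 = 68.64
g^-0.21 = 0.27^-0.21 = 1.316
D_tc = 1.03 × 0.7072 × 4.484 × 68.64 × 1.316 = 295.0 m
D_f = 1.27 × 295.0 = 374.6 m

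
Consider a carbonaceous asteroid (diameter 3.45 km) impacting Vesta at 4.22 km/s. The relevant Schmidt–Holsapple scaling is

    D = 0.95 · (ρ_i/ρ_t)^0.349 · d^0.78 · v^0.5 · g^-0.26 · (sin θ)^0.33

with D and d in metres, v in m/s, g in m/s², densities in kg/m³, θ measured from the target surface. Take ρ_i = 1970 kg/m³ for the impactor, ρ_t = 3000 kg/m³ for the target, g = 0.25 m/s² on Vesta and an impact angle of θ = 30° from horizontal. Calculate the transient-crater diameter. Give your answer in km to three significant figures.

D ≈ 34.9 km

In SI units: d = 3450 m, v = 4220 m/s.
(ρ_i/ρ_t)^0.349 = (1970/3000)^0.349 = 0.8635
d^0.78 = 3450^0.78 = 574.8
v^0.5 = 4220^0.5 = 64.96
g^-0.26 = 0.25^-0.26 = 1.434
(sin 30°)^0.33 = 0.5000^0.33 = 0.7955
D = 0.95 × 0.8635 × 574.8 × 64.96 × 1.434 × 0.7955 = 34941 m
   = 34.94 km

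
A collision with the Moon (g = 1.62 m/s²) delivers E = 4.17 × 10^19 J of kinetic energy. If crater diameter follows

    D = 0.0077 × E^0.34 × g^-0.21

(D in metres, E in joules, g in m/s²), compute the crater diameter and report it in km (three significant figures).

D ≈ 32.6 km

E^0.34 = (4.17 × 10^19)^0.34 = 4.686 × 10^6
g^-0.21 = 1.62^-0.21 = 0.9037
D = 0.0077 × 4.686 × 10^6 × 0.9037 = 32607 m
   = 32.61 km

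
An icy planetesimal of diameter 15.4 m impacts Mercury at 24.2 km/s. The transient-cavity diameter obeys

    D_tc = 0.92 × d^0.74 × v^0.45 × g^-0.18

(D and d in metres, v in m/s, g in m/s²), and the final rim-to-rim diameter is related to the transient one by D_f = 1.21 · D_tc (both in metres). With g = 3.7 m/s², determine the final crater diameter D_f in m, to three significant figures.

v = 24200 m/s.
d^0.74 = 15.4^0.74 = 7.564
v^0.45 = 24200^0.45 = 93.91
g^-0.18 = 3.7^-0.18 = 0.7902
D_tc = 0.92 × 7.564 × 93.91 × 0.7902 = 516.4 m
D_f = 1.21 × 516.4 = 624.8 m

D_f ≈ 625 m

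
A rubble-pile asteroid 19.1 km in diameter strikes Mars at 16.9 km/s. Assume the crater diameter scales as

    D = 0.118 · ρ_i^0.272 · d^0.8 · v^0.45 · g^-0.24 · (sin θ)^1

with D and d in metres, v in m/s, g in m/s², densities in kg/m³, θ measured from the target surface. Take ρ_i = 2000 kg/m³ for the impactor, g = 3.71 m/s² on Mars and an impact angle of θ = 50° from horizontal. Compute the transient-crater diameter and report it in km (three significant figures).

D ≈ 111 km

In SI units: d = 19100 m, v = 16900 m/s.
ρ_i^0.272 = 2000^0.272 = 7.905
d^0.8 = 19100^0.8 = 2660
v^0.45 = 16900^0.45 = 79.90
g^-0.24 = 3.71^-0.24 = 0.7300
(sin 50°)^1 = 0.7660^1 = 0.7660
D = 0.118 × 7.905 × 2660 × 79.90 × 0.7300 × 0.7660 = 1.109 × 10^5 m
   = 110.9 km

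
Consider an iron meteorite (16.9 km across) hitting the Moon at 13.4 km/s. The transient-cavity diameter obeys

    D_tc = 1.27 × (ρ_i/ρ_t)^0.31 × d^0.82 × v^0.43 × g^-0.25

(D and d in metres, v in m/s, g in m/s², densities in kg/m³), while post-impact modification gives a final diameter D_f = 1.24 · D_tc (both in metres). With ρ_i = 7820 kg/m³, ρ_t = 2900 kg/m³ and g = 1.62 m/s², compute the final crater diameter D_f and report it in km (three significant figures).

In SI: d = 16900 m, v = 13400 m/s.
(ρ_i/ρ_t)^0.31 = (7820/2900)^0.31 = 1.360
d^0.82 = 16900^0.82 = 2930
v^0.43 = 13400^0.43 = 59.52
g^-0.25 = 1.62^-0.25 = 0.8864
D_tc = 1.27 × 1.360 × 2930 × 59.52 × 0.8864 = 2.670 × 10^5 m
D_f = 1.24 × 2.670 × 10^5 = 3.311 × 10^5 m
     = 331.1 km

D_f ≈ 331 km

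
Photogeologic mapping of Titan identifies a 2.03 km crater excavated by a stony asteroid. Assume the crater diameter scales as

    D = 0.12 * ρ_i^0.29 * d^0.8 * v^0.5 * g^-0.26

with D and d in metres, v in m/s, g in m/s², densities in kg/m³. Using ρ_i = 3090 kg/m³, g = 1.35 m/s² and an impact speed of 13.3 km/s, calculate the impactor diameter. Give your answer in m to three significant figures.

Rearranging for d: d = [D / (0.12 · 3090^0.29 · 13300^0.5 · 1.35^-0.26)]^(1/0.8).
D = 2030 m.
3090^0.29 = 10.28
13300^0.5 = 115.3
1.35^-0.26 = 0.9249
Denominator = 0.12 × 10.28 × 115.3 × 0.9249 = 131.6
D / 131.6 = 2030 / 131.6 = 15.43
d = 15.43^(1/0.8) = 15.43^1.25 = 30.58 m

d ≈ 30.6 m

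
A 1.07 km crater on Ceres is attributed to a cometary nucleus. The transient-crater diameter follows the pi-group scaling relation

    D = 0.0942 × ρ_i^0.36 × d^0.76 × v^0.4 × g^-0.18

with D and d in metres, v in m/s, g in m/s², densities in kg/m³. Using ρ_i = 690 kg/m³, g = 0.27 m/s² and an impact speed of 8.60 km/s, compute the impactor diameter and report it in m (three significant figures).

d ≈ 61.1 m

Rearranging for d: d = [D / (0.0942 · 690^0.36 · 8600^0.4 · 0.27^-0.18)]^(1/0.76).
D = 1070 m.
690^0.36 = 10.52
8600^0.4 = 37.48
0.27^-0.18 = 1.266
Denominator = 0.0942 × 10.52 × 37.48 × 1.266 = 47.02
D / 47.02 = 1070 / 47.02 = 22.76
d = 22.76^(1/0.76) = 22.76^1.3158 = 61.06 m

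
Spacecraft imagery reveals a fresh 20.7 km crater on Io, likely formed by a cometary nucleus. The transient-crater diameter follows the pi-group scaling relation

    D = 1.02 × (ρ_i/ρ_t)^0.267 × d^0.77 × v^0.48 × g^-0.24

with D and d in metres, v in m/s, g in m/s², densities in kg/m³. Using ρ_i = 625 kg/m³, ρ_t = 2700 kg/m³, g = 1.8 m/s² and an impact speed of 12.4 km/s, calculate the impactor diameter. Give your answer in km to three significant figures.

d ≈ 2.20 km

Rearranging for d: d = [D / (1.02 · (625/2700)^0.267 · 12400^0.48 · 1.8^-0.24)]^(1/0.77).
D = 20700 m.
(625/2700)^0.267 = 0.6766
12400^0.48 = 92.22
1.8^-0.24 = 0.8684
Denominator = 1.02 × 0.6766 × 92.22 × 0.8684 = 55.27
D / 55.27 = 20700 / 55.27 = 374.5
d = 374.5^(1/0.77) = 374.5^1.2987 = 2199 m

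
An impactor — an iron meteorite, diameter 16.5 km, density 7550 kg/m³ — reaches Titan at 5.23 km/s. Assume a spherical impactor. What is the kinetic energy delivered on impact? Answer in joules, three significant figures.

d = 16500 m; v = 5230 m/s.
Mass m = (π/6) ρ d³ = (π/6) × 7550 × (16500)³ = 1.776 × 10^16 kg
E = ½ m v² = 0.5 × 1.776 × 10^16 × (5230)² = 2.429 × 10^23 J

E ≈ 2.43 × 10^23 J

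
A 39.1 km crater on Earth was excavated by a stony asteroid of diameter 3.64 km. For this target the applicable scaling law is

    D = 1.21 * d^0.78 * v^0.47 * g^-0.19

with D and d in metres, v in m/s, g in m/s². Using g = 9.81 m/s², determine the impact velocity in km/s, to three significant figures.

v ≈ 12.2 km/s

Rearranging for v: v = [D / (1.21 · 3640^0.78 · 9.81^-0.19)]^(1/0.47).
D = 39100 m.
3640^0.78 = 599.3
9.81^-0.19 = 0.6480
Denominator = 1.21 × 599.3 × 0.6480 = 469.9
D / 469.9 = 39100 / 469.9 = 83.21
v = 83.21^(1/0.47) = 83.21^2.1277 = 12177 m/s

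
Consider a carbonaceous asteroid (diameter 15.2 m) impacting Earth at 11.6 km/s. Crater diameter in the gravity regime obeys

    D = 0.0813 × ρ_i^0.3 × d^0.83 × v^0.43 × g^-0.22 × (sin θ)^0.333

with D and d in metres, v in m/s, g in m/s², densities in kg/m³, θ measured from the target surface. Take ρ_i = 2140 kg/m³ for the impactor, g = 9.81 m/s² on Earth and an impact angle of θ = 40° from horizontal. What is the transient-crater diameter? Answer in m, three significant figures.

In SI units: v = 11600 m/s.
ρ_i^0.3 = 2140^0.3 = 9.980
d^0.83 = 15.2^0.83 = 9.570
v^0.43 = 11600^0.43 = 55.94
g^-0.22 = 9.81^-0.22 = 0.6051
(sin 40°)^0.333 = 0.6428^0.333 = 0.8632
D = 0.0813 × 9.980 × 9.570 × 55.94 × 0.6051 × 0.8632 = 226.9 m

D ≈ 227 m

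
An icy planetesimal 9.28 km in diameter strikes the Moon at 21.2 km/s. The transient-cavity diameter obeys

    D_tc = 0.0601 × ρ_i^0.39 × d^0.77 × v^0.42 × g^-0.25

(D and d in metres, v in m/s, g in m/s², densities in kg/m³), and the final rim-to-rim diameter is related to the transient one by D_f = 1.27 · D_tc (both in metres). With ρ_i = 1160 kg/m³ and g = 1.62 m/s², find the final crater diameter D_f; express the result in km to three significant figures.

D_f ≈ 79.0 km

In SI: d = 9280 m, v = 21200 m/s.
ρ_i^0.39 = 1160^0.39 = 15.67
d^0.77 = 9280^0.77 = 1135
v^0.42 = 21200^0.42 = 65.62
g^-0.25 = 1.62^-0.25 = 0.8864
D_tc = 0.0601 × 15.67 × 1135 × 65.62 × 0.8864 = 62170 m
D_f = 1.27 × 62170 = 78956 m
     = 78.96 km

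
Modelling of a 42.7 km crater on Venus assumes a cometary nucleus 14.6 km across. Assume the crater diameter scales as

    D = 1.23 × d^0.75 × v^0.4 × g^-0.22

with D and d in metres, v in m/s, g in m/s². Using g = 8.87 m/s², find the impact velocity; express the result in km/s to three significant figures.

Rearranging for v: v = [D / (1.23 · 14600^0.75 · 8.87^-0.22)]^(1/0.4).
D = 42700 m.
14600^0.75 = 1328
8.87^-0.22 = 0.6187
Denominator = 1.23 × 1328 × 0.6187 = 1011
D / 1011 = 42700 / 1011 = 42.24
v = 42.24^(1/0.4) = 42.24^2.5 = 11596 m/s

v ≈ 11.6 km/s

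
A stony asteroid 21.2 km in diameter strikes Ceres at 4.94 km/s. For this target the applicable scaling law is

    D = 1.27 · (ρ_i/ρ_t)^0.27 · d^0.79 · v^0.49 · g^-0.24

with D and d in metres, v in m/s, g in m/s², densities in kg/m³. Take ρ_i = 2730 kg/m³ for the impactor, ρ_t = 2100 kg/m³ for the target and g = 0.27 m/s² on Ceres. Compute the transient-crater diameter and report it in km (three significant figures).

D ≈ 315 km

In SI units: d = 21200 m, v = 4940 m/s.
(ρ_i/ρ_t)^0.27 = (2730/2100)^0.27 = 1.073
d^0.79 = 21200^0.79 = 2617
v^0.49 = 4940^0.49 = 64.55
g^-0.24 = 0.27^-0.24 = 1.369
D = 1.27 × 1.073 × 2617 × 64.55 × 1.369 = 3.151 × 10^5 m
   = 315.1 km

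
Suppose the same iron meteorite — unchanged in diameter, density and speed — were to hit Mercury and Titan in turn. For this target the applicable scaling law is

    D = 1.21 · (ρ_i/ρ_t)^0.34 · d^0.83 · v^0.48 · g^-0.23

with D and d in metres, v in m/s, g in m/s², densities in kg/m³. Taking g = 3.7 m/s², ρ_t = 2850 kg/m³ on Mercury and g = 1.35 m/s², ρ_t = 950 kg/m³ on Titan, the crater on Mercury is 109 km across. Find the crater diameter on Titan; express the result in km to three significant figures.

D ≈ 200 km

The impactor-only factors (d, v, ρ_i) cancel in the ratio, leaving D_Titan/D_Mercury = (g_Titan/g_Mercury)^-0.23 · (ρ_t,Mercury/ρ_t,Titan)^0.34.
(1.35/3.7)^-0.23 = 0.3649^-0.23 = 1.261
(2850/950)^0.34 = 3.000^0.34 = 1.453
Ratio = 1.261 × 1.453 = 1.832
D_Titan = 1.832 × 109 km = 200 km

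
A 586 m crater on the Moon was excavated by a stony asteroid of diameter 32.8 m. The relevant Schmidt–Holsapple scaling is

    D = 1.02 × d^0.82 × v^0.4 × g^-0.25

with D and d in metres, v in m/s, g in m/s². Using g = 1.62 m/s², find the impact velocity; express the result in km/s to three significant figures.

v ≈ 8.35 km/s

Rearranging for v: v = [D / (1.02 · 32.8^0.82 · 1.62^-0.25)]^(1/0.4).
32.8^0.82 = 17.50
1.62^-0.25 = 0.8864
Denominator = 1.02 × 17.50 × 0.8864 = 15.82
D / 15.82 = 586 / 15.82 = 37.04
v = 37.04^(1/0.4) = 37.04^2.5 = 8350 m/s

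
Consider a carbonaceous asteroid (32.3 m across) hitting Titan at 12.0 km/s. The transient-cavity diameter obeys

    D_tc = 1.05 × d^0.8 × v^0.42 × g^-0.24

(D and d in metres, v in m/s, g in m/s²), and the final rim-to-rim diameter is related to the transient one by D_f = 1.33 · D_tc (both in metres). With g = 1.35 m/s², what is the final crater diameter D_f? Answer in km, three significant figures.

D_f ≈ 1.08 km

v = 12000 m/s.
d^0.8 = 32.3^0.8 = 16.12
v^0.42 = 12000^0.42 = 51.67
g^-0.24 = 1.35^-0.24 = 0.9305
D_tc = 1.05 × 16.12 × 51.67 × 0.9305 = 813.8 m
D_f = 1.33 × 813.8 = 1082 m
     = 1.082 km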